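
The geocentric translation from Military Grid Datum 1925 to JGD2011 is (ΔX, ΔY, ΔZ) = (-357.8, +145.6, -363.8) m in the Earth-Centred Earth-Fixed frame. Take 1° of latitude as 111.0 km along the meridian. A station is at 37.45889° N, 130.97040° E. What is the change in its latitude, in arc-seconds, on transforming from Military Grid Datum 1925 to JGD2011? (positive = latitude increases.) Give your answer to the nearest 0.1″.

sin φ = 0.608192, cos φ = 0.793790, sin λ = 0.755048, cos λ = -0.655669.
North component: ΔN = −sin φ cos λ·ΔX − sin φ sin λ·ΔY + cos φ·ΔZ = −(0.608192)(-0.655669)(-357.8) − (0.608192)(0.755048)(145.6) + (0.793790)(-363.8) = -498.32 m.
1° of latitude spans 111000 m, so Δφ = -498.32 / 111000 × 3600 = -16.162″.

Δφ = -16.2″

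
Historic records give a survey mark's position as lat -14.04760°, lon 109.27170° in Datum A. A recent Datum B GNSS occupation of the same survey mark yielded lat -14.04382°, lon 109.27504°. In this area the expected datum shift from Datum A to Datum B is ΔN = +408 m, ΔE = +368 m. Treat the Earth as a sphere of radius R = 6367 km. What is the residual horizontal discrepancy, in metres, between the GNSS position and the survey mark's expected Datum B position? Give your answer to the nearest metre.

Observed coordinate differences: Δφ = +0.00378°, Δλ = +0.00334°.
Converting to metres (1° lat = 111125 m, cos φ = 0.970094): observed ΔN = 420.1 m, observed ΔE = 360.1 m.
Subtracting the expected shift leaves a residual of 420.1 − (408) = 12.1 m north and 360.1 − (368) = -7.9 m east.
Residual distance = √(12.1² + (-7.9)²) = 14.4 m.

14 m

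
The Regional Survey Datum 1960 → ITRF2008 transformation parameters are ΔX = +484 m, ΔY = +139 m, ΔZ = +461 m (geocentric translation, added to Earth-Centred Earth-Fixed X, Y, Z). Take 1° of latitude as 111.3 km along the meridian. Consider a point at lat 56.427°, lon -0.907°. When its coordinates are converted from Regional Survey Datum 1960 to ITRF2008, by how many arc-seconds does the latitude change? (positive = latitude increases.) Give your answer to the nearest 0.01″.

Δφ = -4.74″

sin φ = 0.833182, cos φ = 0.552999, sin λ = -0.015829, cos λ = 0.999875.
North component: ΔN = −sin φ cos λ·ΔX − sin φ sin λ·ΔY + cos φ·ΔZ = −(0.833182)(0.999875)(484) − (0.833182)(-0.015829)(139) + (0.552999)(461) = -146.44 m.
1° of latitude spans 111300 m, so Δφ = -146.44 / 111300 × 3600 = -4.737″.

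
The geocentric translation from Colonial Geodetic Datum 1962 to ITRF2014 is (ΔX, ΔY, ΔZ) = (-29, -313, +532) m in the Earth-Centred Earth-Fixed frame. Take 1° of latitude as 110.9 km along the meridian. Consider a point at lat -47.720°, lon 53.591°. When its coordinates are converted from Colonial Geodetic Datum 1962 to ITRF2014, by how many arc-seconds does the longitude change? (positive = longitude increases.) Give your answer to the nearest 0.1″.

Δλ = -7.8″

sin φ = -0.739866, cos φ = 0.672754, sin λ = 0.804801, cos λ = 0.593545.
East component: ΔE = −sin λ·ΔX + cos λ·ΔY = −(0.804801)(-29) + (0.593545)(-313) = -162.44 m.
1° of latitude spans 110900 m; at latitude φ, 1° of longitude spans that × cos φ = 74608.5 m, so Δλ = -162.44 / 74608.5 × 3600 = -7.838″.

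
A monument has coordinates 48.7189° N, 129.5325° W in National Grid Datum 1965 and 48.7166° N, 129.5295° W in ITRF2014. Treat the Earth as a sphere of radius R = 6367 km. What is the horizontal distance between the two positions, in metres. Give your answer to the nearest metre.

Δφ = 48.7166° − 48.7189° = -0.0023°; Δλ = -129.5295° − -129.5325° = +0.0030°.
1° along a meridian = πR/180 = 111125 m.
ΔN = Δφ × 111125 = -255.6 m; ΔE = Δλ × 111125 × cos(48.7189°) = +0.0030 × 111125 × 0.659754 = 219.9 m.
Distance = √(ΔE² + ΔN²) = √(219.9² + (-255.6)²) = 337.2 m.

337 m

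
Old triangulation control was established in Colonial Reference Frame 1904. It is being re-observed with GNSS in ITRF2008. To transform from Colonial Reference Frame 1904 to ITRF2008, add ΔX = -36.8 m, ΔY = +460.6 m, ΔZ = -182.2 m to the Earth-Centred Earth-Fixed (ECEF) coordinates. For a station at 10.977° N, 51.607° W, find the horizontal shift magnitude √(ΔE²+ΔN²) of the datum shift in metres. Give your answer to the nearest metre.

278 m

At φ = 10.977°, λ = -51.607°: sin φ = 0.190415, cos φ = 0.981704, sin λ = -0.783769, cos λ = 0.621052.
ΔE = −sin λ·ΔX + cos λ·ΔY = −(-0.783769)·(-36.8) + (0.621052)·(460.6) = 257.21 m.
ΔN = −sin φ cos λ·ΔX − sin φ sin λ·ΔY + cos φ·ΔZ = −(0.190415)(0.621052)(-36.8) − (0.190415)(-0.783769)(460.6) + (0.981704)(-182.2) = -105.77 m.
Horizontal magnitude = √(ΔE² + ΔN²) = √(257.21² + (-105.77)²) = 278.11 m.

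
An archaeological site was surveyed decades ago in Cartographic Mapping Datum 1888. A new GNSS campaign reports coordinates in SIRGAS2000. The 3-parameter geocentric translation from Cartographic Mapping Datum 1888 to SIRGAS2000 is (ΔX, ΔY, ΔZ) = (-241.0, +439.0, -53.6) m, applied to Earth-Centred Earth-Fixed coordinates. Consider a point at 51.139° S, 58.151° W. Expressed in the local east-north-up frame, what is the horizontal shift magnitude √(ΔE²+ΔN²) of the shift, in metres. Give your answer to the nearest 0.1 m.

At φ = -51.139°, λ = -58.151°: sin φ = -0.778670, cos φ = 0.627433, sin λ = -0.849442, cos λ = 0.527682.
ΔE = −sin λ·ΔX + cos λ·ΔY = −(-0.849442)·(-241.0) + (0.527682)·(439.0) = 26.94 m.
ΔN = −sin φ cos λ·ΔX − sin φ sin λ·ΔY + cos φ·ΔZ = −(-0.778670)(0.527682)(-241.0) − (-0.778670)(-0.849442)(439.0) + (0.627433)(-53.6) = -423.03 m.
Horizontal magnitude = √(ΔE² + ΔN²) = √(26.94² + (-423.03)²) = 423.88 m.

423.9 m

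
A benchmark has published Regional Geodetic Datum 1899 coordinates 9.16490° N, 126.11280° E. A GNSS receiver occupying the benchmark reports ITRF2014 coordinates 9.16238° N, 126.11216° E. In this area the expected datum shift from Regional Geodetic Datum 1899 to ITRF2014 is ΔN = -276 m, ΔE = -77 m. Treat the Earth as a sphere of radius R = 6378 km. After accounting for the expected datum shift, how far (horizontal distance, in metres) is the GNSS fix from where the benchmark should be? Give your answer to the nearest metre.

Observed coordinate differences: Δφ = -0.00252°, Δλ = -0.00064°.
Converting to metres (1° lat = 111317 m, cos φ = 0.987234): observed ΔN = -280.5 m, observed ΔE = -70.3 m.
Subtracting the expected shift leaves a residual of -280.5 − (-276) = -4.5 m north and -70.3 − (-77) = 6.7 m east.
Residual distance = √((-4.5)² + 6.7²) = 8.1 m.

8 m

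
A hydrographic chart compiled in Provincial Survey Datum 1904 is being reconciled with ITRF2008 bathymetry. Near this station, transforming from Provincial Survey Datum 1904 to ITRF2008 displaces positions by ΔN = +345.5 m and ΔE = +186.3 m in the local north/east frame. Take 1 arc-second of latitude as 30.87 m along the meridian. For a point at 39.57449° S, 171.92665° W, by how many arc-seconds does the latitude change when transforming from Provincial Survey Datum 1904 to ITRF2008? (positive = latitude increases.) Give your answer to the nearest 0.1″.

1″ of latitude = 30.87 m, so Δφ = 345.5 / 30.87 = 11.192″.

Δφ = 11.2″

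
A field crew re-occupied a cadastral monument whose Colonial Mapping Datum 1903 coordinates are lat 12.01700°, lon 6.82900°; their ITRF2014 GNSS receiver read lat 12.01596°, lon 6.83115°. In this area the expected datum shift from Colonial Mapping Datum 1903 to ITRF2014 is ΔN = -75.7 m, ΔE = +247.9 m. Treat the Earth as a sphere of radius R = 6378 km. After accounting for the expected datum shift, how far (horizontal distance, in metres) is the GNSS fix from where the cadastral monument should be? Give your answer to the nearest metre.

42 m

Observed coordinate differences: Δφ = -0.00104°, Δλ = +0.00215°.
Converting to metres (1° lat = 111317 m, cos φ = 0.978086): observed ΔN = -115.8 m, observed ΔE = 234.1 m.
Subtracting the expected shift leaves a residual of -115.8 − (-75.7) = -40.1 m north and 234.1 − (247.9) = -13.8 m east.
Residual distance = √((-40.1)² + (-13.8)²) = 42.4 m.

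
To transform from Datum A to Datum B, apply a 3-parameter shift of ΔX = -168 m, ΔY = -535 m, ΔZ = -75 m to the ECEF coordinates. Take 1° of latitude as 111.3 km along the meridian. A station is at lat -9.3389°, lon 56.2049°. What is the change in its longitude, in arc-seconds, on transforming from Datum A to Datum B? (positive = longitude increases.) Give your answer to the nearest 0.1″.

Δλ = -5.2″

sin φ = -0.162274, cos φ = 0.986746, sin λ = 0.831032, cos λ = 0.556225.
East component: ΔE = −sin λ·ΔX + cos λ·ΔY = −(0.831032)(-168) + (0.556225)(-535) = -157.97 m.
1° of latitude spans 111300 m; at latitude φ, 1° of longitude spans that × cos φ = 109824.8 m, so Δλ = -157.97 / 109824.8 × 3600 = -5.178″.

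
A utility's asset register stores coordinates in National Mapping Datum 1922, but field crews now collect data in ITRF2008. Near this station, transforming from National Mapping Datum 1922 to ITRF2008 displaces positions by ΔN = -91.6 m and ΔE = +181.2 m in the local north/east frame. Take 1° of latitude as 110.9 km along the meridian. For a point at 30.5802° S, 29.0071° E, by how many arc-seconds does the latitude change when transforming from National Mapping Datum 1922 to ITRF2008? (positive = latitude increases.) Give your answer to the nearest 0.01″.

Δφ = -2.97″

1° of latitude = 110.9 km, so Δφ = -91.6 / 110900 = -0.0008260° = -2.973″.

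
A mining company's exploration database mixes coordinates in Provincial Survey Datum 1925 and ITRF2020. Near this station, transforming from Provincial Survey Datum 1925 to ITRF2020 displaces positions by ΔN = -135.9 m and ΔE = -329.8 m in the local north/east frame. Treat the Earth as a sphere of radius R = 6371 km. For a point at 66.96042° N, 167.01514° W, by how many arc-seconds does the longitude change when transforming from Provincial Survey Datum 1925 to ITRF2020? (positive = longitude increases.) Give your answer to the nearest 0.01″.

At latitude 66.96042°, cos φ = 0.391367.
One radian of longitude at latitude φ spans R cos φ, so Δλ = ΔE / (R cos φ) = -329.8 / (6371000 × 0.391367) = -1.3227e-04 rad = -27.282″.

Δλ = -27.28″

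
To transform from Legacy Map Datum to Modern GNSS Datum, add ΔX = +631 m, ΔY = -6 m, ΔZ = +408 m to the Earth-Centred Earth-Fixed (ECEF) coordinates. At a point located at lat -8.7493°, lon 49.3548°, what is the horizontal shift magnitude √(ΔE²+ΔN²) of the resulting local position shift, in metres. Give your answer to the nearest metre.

670 m

The local east axis at (φ, λ) is (−sin λ, cos λ, 0), so ΔE = −sin(49.3548°)·631 + cos(49.3548°)·(-6) = -482.68 m.
The local north axis is (−sin φ cos λ, −sin φ sin λ, cos φ), giving ΔN = 62.520 − 0.692 + 403.252 = 465.08 m.
Horizontal magnitude = √(ΔE² + ΔN²) = √((-482.68)² + 465.08²) = 670.29 m.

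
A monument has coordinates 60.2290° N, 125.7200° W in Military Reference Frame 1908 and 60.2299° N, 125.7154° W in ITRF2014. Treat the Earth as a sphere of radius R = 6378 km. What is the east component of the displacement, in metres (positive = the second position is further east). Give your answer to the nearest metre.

Δφ = 60.2299° − 60.2290° = +0.0009°; Δλ = -125.7154° − -125.7200° = +0.0046°.
1° along a meridian = πR/180 = 111317 m.
ΔN = Δφ × 111317 = 100.2 m; ΔE = Δλ × 111317 × cos(60.2290°) = +0.0046 × 111317 × 0.496535 = 254.3 m.

ΔE = 254 m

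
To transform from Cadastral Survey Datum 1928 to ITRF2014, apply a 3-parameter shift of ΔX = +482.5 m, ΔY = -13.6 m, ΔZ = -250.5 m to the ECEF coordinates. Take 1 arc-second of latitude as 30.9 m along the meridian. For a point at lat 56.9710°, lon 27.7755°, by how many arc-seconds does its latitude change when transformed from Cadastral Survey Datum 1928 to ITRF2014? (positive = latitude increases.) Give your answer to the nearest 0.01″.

sin φ = 0.838395, cos φ = 0.545063, sin λ = 0.466008, cos λ = 0.884780.
North component: ΔN = −sin φ cos λ·ΔX − sin φ sin λ·ΔY + cos φ·ΔZ = −(0.838395)(0.884780)(482.5) − (0.838395)(0.466008)(-13.6) + (0.545063)(-250.5) = -489.14 m.
1° of latitude spans 3600 × 30.90 = 111240 m, so Δφ = -489.14 / 111240 × 3600 = -15.830″.

Δφ = -15.83″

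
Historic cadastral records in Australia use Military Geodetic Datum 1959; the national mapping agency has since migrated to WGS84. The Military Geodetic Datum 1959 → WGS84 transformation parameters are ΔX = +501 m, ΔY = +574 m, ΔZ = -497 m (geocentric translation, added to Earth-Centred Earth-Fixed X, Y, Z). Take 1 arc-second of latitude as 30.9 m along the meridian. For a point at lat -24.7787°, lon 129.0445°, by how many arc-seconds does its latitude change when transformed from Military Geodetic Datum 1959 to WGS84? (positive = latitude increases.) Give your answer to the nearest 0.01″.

Δφ = -12.84″

sin φ = -0.419115, cos φ = 0.907933, sin λ = 0.776657, cos λ = -0.629924.
North component: ΔN = −sin φ cos λ·ΔX − sin φ sin λ·ΔY + cos φ·ΔZ = −(-0.419115)(-0.629924)(501) − (-0.419115)(0.776657)(574) + (0.907933)(-497) = -396.67 m.
1° of latitude spans 3600 × 30.90 = 111240 m, so Δφ = -396.67 / 111240 × 3600 = -12.837″.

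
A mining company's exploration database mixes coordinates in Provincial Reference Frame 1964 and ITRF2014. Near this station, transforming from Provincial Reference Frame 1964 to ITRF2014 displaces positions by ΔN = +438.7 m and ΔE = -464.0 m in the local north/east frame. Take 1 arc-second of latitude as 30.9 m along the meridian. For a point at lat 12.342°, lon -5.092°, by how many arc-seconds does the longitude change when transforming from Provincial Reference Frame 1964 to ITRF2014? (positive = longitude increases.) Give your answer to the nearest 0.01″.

At latitude 12.342°, cos φ = 0.976889.
1″ of longitude at this latitude = 30.90 × cos φ = 30.1859 m, so Δλ = -464.0 / 30.1859 = -15.371″.

Δλ = -15.37″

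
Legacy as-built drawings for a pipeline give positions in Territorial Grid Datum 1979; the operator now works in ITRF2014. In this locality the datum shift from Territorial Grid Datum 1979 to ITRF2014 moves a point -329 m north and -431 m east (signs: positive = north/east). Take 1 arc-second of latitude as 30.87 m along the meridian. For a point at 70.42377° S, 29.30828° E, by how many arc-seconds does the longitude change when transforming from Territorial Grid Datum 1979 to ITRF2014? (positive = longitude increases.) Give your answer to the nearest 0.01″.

Δλ = -41.67″

At latitude -70.42377°, cos φ = 0.335061.
1″ of longitude at this latitude = 30.87 × cos φ = 10.3433 m, so Δλ = -431.0 / 10.3433 = -41.669″.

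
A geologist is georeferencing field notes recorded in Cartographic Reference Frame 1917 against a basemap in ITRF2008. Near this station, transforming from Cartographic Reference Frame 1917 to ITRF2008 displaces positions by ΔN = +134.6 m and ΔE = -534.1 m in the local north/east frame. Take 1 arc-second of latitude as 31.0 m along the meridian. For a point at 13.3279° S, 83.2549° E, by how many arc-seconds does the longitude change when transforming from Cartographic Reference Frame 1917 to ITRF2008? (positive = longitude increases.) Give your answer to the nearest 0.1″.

Δλ = -17.7″

At latitude -13.3279°, cos φ = 0.973067.
1″ of longitude at this latitude = 31.00 × cos φ = 30.1651 m, so Δλ = -534.1 / 30.1651 = -17.706″.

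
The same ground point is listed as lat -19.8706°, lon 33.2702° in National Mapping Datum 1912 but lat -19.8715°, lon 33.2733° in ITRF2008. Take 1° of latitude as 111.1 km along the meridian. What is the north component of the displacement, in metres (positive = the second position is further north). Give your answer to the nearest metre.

Δφ = -19.8715° − -19.8706° = -0.0009°; Δλ = 33.2733° − 33.2702° = +0.0031°.
ΔN = Δφ × 111100 = -100.0 m; ΔE = Δλ × 111100 × cos(-19.8706°) = +0.0031 × 111100 × 0.940463 = 323.9 m.

ΔN = -100 m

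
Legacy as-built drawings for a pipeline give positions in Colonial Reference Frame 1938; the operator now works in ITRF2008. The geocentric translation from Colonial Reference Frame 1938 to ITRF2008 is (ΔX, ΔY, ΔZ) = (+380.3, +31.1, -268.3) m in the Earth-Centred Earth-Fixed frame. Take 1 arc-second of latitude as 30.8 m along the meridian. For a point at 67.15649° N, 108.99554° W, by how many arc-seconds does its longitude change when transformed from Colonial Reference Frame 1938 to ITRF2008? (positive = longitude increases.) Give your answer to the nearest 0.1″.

Δλ = 29.2″

sin φ = 0.921569, cos φ = 0.388216, sin λ = -0.945544, cos λ = -0.325495.
East component: ΔE = −sin λ·ΔX + cos λ·ΔY = −(-0.945544)(380.3) + (-0.325495)(31.1) = 349.47 m.
1° of latitude spans 3600 × 30.80 = 110880 m; at latitude φ, 1° of longitude spans that × cos φ = 43045.3 m, so Δλ = 349.47 / 43045.3 × 3600 = 29.227″.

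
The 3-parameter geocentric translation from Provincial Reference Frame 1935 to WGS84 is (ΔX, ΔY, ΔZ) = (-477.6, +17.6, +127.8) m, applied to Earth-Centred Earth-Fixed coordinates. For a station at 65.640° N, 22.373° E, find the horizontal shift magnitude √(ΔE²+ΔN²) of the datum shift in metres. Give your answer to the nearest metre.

At φ = 65.640°, λ = 22.373°: sin φ = 0.910972, cos φ = 0.412469, sin λ = 0.380635, cos λ = 0.924726.
ΔE = −sin λ·ΔX + cos λ·ΔY = −(0.380635)·(-477.6) + (0.924726)·(17.6) = 198.07 m.
ΔN = −sin φ cos λ·ΔX − sin φ sin λ·ΔY + cos φ·ΔZ = −(0.910972)(0.924726)(-477.6) − (0.910972)(0.380635)(17.6) + (0.412469)(127.8) = 448.94 m.
Horizontal magnitude = √(ΔE² + ΔN²) = √(198.07² + 448.94²) = 490.69 m.

491 m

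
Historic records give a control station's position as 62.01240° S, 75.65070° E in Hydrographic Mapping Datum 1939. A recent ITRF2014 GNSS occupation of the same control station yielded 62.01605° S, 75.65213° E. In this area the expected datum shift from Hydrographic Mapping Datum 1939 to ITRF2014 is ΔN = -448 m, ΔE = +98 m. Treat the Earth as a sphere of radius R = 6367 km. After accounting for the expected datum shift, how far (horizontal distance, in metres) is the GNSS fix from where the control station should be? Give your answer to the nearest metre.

Observed coordinate differences: Δφ = -0.00365°, Δλ = +0.00143°.
Converting to metres (1° lat = 111125 m, cos φ = 0.469280): observed ΔN = -405.6 m, observed ΔE = 74.6 m.
Subtracting the expected shift leaves a residual of -405.6 − (-448) = 42.4 m north and 74.6 − (98) = -23.4 m east.
Residual distance = √(42.4² + (-23.4)²) = 48.4 m.

48 m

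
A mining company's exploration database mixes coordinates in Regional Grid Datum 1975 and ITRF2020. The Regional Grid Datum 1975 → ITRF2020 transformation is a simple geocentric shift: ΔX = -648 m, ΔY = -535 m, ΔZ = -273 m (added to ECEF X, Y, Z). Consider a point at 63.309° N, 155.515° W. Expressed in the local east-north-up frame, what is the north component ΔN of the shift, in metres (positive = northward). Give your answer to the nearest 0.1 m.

ΔN = -847.6 m

The local north axis is (−sin φ cos λ, −sin φ sin λ, cos φ), giving ΔN = -526.885 − 198.106 − 122.626 = -847.62 m.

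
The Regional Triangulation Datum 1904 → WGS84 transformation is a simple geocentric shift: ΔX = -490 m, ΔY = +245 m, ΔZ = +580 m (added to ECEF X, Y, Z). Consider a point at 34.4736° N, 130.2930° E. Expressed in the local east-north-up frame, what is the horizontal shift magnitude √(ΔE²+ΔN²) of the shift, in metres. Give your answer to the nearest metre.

289 m

The local east axis at (φ, λ) is (−sin λ, cos λ, 0), so ΔE = −sin(130.2930°)·(-490) + cos(130.2930°)·245 = 215.31 m.
The local north axis is (−sin φ cos λ, −sin φ sin λ, cos φ), giving ΔN = -179.363 − 105.775 + 478.145 = 193.01 m.
Horizontal magnitude = √(ΔE² + ΔN²) = √(215.31² + 193.01²) = 289.15 m.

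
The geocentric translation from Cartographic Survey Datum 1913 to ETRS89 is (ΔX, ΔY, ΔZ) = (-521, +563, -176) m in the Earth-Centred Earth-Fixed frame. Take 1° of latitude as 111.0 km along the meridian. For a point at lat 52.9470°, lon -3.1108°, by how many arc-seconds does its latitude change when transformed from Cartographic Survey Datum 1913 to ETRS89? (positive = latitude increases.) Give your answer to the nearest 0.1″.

Δφ = 10.8″

sin φ = 0.798078, cos φ = 0.602554, sin λ = -0.054267, cos λ = 0.998526.
North component: ΔN = −sin φ cos λ·ΔX − sin φ sin λ·ΔY + cos φ·ΔZ = −(0.798078)(0.998526)(-521) − (0.798078)(-0.054267)(563) + (0.602554)(-176) = 333.52 m.
1° of latitude spans 111000 m, so Δφ = 333.52 / 111000 × 3600 = 10.817″.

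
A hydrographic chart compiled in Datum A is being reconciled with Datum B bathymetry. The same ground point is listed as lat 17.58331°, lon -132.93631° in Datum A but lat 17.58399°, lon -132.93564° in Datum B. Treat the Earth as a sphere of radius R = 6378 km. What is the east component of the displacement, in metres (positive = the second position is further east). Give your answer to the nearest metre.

Δφ = 17.58399° − 17.58331° = +0.00068°; Δλ = -132.93564° − -132.93631° = +0.00067°.
1° along a meridian = πR/180 = 111317 m.
ΔN = Δφ × 111317 = 75.7 m; ΔE = Δλ × 111317 × cos(17.58331°) = +0.00067 × 111317 × 0.953279 = 71.1 m.

ΔE = 71 m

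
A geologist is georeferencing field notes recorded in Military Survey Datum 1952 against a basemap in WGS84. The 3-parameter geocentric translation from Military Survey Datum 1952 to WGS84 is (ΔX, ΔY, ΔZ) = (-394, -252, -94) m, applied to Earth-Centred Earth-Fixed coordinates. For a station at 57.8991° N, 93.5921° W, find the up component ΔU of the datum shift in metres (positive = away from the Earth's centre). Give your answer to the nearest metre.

At φ = 57.8991°, λ = -93.5921°: sin φ = 0.847114, cos φ = 0.531412, sin λ = -0.998035, cos λ = -0.062653.
ΔU = cos φ cos λ·ΔX + cos φ sin λ·ΔY + sin φ·ΔZ = (0.531412)(-0.062653)(-394) + (0.531412)(-0.998035)(-252) + (0.847114)(-94) = 67.14 m.

ΔU = 67 m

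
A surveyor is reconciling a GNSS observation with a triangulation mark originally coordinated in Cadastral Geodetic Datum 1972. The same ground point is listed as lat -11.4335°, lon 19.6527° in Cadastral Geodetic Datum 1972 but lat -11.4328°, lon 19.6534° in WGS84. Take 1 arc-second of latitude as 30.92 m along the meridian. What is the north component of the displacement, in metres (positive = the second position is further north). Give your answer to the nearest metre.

ΔN = 78 m

Δφ = -11.4328° − -11.4335° = +0.0007°; Δλ = 19.6534° − 19.6527° = +0.0007°.
1° of latitude = 3600 × 30.92 = 111312 m.
ΔN = Δφ × 111312 = 77.9 m; ΔE = Δλ × 111312 × cos(-11.4335°) = +0.0007 × 111312 × 0.980155 = 76.4 m.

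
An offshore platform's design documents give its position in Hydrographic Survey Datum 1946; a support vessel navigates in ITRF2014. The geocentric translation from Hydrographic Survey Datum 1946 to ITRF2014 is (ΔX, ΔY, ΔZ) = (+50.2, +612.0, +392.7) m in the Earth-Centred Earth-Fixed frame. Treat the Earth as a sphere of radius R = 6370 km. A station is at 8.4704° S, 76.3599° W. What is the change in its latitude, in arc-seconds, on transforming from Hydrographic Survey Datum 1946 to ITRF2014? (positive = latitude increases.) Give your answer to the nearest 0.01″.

Δφ = 9.80″

sin φ = -0.147298, cos φ = 0.989092, sin λ = -0.971796, cos λ = 0.235822.
North component: ΔN = −sin φ cos λ·ΔX − sin φ sin λ·ΔY + cos φ·ΔZ = −(-0.147298)(0.235822)(50.2) − (-0.147298)(-0.971796)(612.0) + (0.989092)(392.7) = 302.56 m.
1° of latitude spans πR/180 = 111177 m, so Δφ = 302.56 / 111177 × 3600 = 9.797″.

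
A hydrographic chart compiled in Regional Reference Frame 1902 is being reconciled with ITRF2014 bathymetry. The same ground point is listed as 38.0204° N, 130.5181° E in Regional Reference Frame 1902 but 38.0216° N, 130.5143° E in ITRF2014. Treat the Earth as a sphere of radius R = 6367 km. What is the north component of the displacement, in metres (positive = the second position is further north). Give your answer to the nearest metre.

ΔN = 133 m

Δφ = 38.0216° − 38.0204° = +0.0012°; Δλ = 130.5143° − 130.5181° = -0.0038°.
1° along a meridian = πR/180 = 111125 m.
ΔN = Δφ × 111125 = 133.4 m; ΔE = Δλ × 111125 × cos(38.0204°) = -0.0038 × 111125 × 0.787791 = -332.7 m.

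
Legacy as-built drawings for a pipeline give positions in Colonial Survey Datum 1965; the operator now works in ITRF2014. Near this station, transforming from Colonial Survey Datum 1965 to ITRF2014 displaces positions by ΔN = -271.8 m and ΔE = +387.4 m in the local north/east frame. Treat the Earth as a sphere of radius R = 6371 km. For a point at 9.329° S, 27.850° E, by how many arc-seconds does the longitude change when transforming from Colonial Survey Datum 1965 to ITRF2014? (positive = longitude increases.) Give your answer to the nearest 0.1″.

Δλ = 12.7″

At latitude -9.329°, cos φ = 0.986774.
One radian of longitude at latitude φ spans R cos φ, so Δλ = ΔE / (R cos φ) = 387.4 / (6371000 × 0.986774) = 6.1622e-05 rad = 12.710″.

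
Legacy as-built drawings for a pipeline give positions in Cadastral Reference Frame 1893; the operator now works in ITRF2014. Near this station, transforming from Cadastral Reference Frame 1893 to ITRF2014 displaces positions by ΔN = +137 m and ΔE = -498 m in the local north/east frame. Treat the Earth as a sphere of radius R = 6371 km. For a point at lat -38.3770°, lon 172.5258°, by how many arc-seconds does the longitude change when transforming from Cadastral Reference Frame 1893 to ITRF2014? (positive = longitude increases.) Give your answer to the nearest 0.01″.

At latitude -38.3770°, cos φ = 0.783943.
One radian of longitude at latitude φ spans R cos φ, so Δλ = ΔE / (R cos φ) = -498.0 / (6371000 × 0.783943) = -9.9710e-05 rad = -20.567″.

Δλ = -20.57″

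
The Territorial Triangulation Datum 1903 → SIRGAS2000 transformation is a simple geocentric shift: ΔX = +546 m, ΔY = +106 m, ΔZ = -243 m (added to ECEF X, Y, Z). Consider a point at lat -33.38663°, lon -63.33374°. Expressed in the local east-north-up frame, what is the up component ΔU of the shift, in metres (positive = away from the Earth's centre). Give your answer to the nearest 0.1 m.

The local up (radial) axis is (cos φ cos λ, cos φ sin λ, sin φ), giving ΔU = 204.603 − 79.093 + 133.719 = 259.23 m.

ΔU = 259.2 m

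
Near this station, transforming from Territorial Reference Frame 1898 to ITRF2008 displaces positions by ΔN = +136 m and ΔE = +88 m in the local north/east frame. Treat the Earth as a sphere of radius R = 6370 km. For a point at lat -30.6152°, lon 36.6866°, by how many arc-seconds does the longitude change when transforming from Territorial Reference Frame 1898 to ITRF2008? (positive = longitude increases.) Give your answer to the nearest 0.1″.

At latitude -30.6152°, cos φ = 0.860607.
One radian of longitude at latitude φ spans R cos φ, so Δλ = ΔE / (R cos φ) = 88.0 / (6370000 × 0.860607) = 1.6052e-05 rad = 3.311″.

Δλ = 3.3″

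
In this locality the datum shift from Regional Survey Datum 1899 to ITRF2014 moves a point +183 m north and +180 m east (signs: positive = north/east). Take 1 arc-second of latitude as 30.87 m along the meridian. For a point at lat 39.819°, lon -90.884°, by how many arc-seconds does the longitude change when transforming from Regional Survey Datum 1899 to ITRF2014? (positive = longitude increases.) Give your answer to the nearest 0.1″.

At latitude 39.819°, cos φ = 0.768071.
1″ of longitude at this latitude = 30.87 × cos φ = 23.7104 m, so Δλ = 180.0 / 23.7104 = 7.592″.

Δλ = 7.6″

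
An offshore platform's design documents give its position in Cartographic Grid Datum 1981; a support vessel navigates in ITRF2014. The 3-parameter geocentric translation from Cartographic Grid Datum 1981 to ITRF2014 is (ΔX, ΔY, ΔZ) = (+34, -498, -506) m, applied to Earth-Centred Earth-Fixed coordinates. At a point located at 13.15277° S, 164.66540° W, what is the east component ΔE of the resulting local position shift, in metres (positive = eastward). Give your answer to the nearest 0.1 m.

ΔE = 489.3 m

The local east axis at (φ, λ) is (−sin λ, cos λ, 0), so ΔE = −sin(-164.66540°)·34 + cos(-164.66540°)·(-498) = 489.26 m.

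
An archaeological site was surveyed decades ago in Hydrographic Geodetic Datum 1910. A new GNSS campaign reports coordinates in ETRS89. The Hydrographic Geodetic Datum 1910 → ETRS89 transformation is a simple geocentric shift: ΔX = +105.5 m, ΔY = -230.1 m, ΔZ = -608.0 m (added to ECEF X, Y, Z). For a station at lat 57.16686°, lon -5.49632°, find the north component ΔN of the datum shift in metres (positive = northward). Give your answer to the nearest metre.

The local north axis is (−sin φ cos λ, −sin φ sin λ, cos φ), giving ΔN = -88.239 − 18.519 − 329.654 = -436.41 m.

ΔN = -436 m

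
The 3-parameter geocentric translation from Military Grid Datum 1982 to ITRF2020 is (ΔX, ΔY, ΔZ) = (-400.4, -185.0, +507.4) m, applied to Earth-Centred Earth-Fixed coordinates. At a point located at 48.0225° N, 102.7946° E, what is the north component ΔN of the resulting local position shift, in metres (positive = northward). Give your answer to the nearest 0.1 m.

ΔN = 407.6 m

At φ = 48.0225°, λ = 102.7946°: sin φ = 0.743408, cos φ = 0.668839, sin λ = 0.975170, cos λ = -0.221457.
ΔN = −sin φ cos λ·ΔX − sin φ sin λ·ΔY + cos φ·ΔZ = −(0.743408)(-0.221457)(-400.4) − (0.743408)(0.975170)(-185.0) + (0.668839)(507.4) = 407.57 m.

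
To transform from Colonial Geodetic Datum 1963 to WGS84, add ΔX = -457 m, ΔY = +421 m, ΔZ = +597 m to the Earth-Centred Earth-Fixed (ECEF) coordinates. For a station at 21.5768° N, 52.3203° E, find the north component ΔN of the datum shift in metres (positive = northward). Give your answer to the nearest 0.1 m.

The local north axis is (−sin φ cos λ, −sin φ sin λ, cos φ), giving ΔN = 102.727 − 122.532 + 555.166 = 535.36 m.

ΔN = 535.4 m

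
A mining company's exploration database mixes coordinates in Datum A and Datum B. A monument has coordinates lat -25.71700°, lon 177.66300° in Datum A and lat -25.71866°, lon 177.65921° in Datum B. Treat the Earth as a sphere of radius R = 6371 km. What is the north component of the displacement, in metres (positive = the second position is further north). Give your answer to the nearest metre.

ΔN = -185 m

Δφ = -25.71866° − -25.71700° = -0.00166°; Δλ = 177.65921° − 177.66300° = -0.00379°.
1° along a meridian = πR/180 = 111195 m.
ΔN = Δφ × 111195 = -184.6 m; ΔE = Δλ × 111195 × cos(-25.71700°) = -0.00379 × 111195 × 0.900948 = -379.7 m.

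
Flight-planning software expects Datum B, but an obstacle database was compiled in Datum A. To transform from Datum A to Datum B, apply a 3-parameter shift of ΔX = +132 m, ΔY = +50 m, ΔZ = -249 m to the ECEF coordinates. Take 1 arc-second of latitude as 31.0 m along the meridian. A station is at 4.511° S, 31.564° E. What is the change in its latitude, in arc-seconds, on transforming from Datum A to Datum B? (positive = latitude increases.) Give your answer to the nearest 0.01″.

sin φ = -0.078650, cos φ = 0.996902, sin λ = 0.523451, cos λ = 0.852056.
North component: ΔN = −sin φ cos λ·ΔX − sin φ sin λ·ΔY + cos φ·ΔZ = −(-0.078650)(0.852056)(132) − (-0.078650)(0.523451)(50) + (0.996902)(-249) = -237.32 m.
1° of latitude spans 3600 × 31.00 = 111600 m, so Δφ = -237.32 / 111600 × 3600 = -7.656″.

Δφ = -7.66″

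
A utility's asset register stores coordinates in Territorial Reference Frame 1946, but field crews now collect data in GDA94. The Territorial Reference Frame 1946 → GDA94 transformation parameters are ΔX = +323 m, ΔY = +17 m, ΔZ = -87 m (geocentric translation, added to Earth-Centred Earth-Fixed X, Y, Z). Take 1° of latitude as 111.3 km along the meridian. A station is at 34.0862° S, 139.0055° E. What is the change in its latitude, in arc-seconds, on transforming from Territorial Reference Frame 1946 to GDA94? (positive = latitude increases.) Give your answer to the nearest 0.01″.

Δφ = -6.55″

sin φ = -0.560440, cos φ = 0.828195, sin λ = 0.655987, cos λ = -0.754773.
North component: ΔN = −sin φ cos λ·ΔX − sin φ sin λ·ΔY + cos φ·ΔZ = −(-0.560440)(-0.754773)(323) − (-0.560440)(0.655987)(17) + (0.828195)(-87) = -202.43 m.
1° of latitude spans 111300 m, so Δφ = -202.43 / 111300 × 3600 = -6.548″.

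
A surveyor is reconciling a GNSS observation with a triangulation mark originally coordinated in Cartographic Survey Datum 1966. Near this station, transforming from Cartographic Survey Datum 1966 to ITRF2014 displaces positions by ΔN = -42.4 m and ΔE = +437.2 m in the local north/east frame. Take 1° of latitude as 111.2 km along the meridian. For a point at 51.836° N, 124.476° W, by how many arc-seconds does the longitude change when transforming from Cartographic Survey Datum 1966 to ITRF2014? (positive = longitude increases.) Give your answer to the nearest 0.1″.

At latitude 51.836°, cos φ = 0.617915.
1° of longitude at this latitude = 111.2 × cos φ = 68.71 km, so Δλ = 437.2 / 68712.1 = 0.0063628° = 22.906″.

Δλ = 22.9″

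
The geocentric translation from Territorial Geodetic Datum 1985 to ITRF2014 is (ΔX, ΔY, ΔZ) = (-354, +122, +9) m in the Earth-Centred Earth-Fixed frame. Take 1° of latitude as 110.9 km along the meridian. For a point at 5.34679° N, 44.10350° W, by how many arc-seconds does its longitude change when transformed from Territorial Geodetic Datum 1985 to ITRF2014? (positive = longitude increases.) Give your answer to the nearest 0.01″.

Δλ = -5.18″

sin φ = 0.093184, cos φ = 0.995649, sin λ = -0.695957, cos λ = 0.718084.
East component: ΔE = −sin λ·ΔX + cos λ·ΔY = −(-0.695957)(-354) + (0.718084)(122) = -158.76 m.
1° of latitude spans 110900 m; at latitude φ, 1° of longitude spans that × cos φ = 110417.5 m, so Δλ = -158.76 / 110417.5 × 3600 = -5.176″.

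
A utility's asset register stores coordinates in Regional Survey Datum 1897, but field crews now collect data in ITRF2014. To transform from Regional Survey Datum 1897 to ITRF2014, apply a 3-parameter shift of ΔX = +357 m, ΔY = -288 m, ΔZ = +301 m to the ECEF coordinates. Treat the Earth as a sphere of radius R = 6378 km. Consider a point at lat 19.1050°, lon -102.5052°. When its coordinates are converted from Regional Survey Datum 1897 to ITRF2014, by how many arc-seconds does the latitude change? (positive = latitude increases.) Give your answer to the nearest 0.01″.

sin φ = 0.327300, cos φ = 0.944920, sin λ = -0.976276, cos λ = -0.216528.
North component: ΔN = −sin φ cos λ·ΔX − sin φ sin λ·ΔY + cos φ·ΔZ = −(0.327300)(-0.216528)(357) − (0.327300)(-0.976276)(-288) + (0.944920)(301) = 217.70 m.
1° of latitude spans πR/180 = 111317 m, so Δφ = 217.70 / 111317 × 3600 = 7.040″.

Δφ = 7.04″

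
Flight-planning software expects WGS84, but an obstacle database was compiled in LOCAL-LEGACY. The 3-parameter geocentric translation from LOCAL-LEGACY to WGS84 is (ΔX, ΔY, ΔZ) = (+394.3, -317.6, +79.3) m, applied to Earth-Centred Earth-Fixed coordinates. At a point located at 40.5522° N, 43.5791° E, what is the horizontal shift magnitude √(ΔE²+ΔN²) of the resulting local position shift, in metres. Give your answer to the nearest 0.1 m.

502.2 m

At φ = 40.5522°, λ = 43.5791°: sin φ = 0.650141, cos φ = 0.759814, sin λ = 0.689355, cos λ = 0.724423.
ΔE = −sin λ·ΔX + cos λ·ΔY = −(0.689355)·(394.3) + (0.724423)·(-317.6) = -501.89 m.
ΔN = −sin φ cos λ·ΔX − sin φ sin λ·ΔY + cos φ·ΔZ = −(0.650141)(0.724423)(394.3) − (0.650141)(0.689355)(-317.6) + (0.759814)(79.3) = 16.89 m.
Horizontal magnitude = √(ΔE² + ΔN²) = √((-501.89)² + 16.89²) = 502.17 m.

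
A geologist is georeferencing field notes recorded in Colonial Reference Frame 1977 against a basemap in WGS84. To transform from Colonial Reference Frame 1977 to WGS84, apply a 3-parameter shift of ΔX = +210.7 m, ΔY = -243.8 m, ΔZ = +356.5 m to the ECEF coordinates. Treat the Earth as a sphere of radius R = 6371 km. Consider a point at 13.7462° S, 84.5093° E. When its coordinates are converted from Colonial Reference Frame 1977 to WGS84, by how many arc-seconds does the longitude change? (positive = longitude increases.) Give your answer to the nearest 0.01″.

Δλ = -7.77″

sin φ = -0.237621, cos φ = 0.971358, sin λ = 0.995412, cos λ = 0.095684.
East component: ΔE = −sin λ·ΔX + cos λ·ΔY = −(0.995412)(210.7) + (0.095684)(-243.8) = -233.06 m.
1° of latitude spans πR/180 = 111195 m; at latitude φ, 1° of longitude spans that × cos φ = 108010.1 m, so Δλ = -233.06 / 108010.1 × 3600 = -7.768″.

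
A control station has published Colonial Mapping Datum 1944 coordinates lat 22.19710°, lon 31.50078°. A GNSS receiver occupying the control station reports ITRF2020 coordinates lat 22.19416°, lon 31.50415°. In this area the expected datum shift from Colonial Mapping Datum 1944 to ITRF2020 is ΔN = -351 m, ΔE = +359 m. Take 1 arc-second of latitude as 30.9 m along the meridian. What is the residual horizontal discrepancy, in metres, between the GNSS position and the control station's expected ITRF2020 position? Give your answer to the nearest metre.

27 m

Observed coordinate differences: Δφ = -0.00294°, Δλ = +0.00337°.
Converting to metres (1° lat = 111240 m, cos φ = 0.925890): observed ΔN = -327.0 m, observed ΔE = 347.1 m.
Subtracting the expected shift leaves a residual of -327.0 − (-351) = 24.0 m north and 347.1 − (359) = -11.9 m east.
Residual distance = √(24.0² + (-11.9)²) = 26.7 m.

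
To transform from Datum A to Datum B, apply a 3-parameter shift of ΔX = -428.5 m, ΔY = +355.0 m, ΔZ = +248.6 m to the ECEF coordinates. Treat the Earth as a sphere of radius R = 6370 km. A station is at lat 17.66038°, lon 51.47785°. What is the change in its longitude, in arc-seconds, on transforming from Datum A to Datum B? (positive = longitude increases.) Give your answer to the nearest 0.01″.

Δλ = 18.91″

sin φ = 0.303374, cos φ = 0.952871, sin λ = 0.782367, cos λ = 0.622817.
East component: ΔE = −sin λ·ΔX + cos λ·ΔY = −(0.782367)(-428.5) + (0.622817)(355.0) = 556.34 m.
1° of latitude spans πR/180 = 111177 m; at latitude φ, 1° of longitude spans that × cos φ = 105937.8 m, so Δλ = 556.34 / 105937.8 × 3600 = 18.906″.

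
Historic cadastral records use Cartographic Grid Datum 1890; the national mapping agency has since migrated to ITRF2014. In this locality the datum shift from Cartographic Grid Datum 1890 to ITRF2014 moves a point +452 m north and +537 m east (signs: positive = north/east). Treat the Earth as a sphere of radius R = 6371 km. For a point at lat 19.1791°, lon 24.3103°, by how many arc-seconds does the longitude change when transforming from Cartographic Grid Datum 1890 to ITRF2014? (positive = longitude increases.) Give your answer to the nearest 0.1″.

Δλ = 18.4″

At latitude 19.1791°, cos φ = 0.944496.
One radian of longitude at latitude φ spans R cos φ, so Δλ = ΔE / (R cos φ) = 537.0 / (6371000 × 0.944496) = 8.9241e-05 rad = 18.407″.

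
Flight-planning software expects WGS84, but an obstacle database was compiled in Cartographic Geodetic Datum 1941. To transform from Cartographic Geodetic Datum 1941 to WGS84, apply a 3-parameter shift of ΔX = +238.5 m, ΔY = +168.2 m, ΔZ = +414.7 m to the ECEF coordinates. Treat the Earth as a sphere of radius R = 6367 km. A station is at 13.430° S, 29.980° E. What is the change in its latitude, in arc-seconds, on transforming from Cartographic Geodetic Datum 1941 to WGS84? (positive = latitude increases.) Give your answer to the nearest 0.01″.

Δφ = 15.25″

sin φ = -0.232257, cos φ = 0.972654, sin λ = 0.499698, cos λ = 0.866200.
North component: ΔN = −sin φ cos λ·ΔX − sin φ sin λ·ΔY + cos φ·ΔZ = −(-0.232257)(0.866200)(238.5) − (-0.232257)(0.499698)(168.2) + (0.972654)(414.7) = 470.86 m.
1° of latitude spans πR/180 = 111125 m, so Δφ = 470.86 / 111125 × 3600 = 15.254″.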